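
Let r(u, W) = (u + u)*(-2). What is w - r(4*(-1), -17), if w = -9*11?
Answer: -115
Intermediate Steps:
r(u, W) = -4*u (r(u, W) = (2*u)*(-2) = -4*u)
w = -99
w - r(4*(-1), -17) = -99 - (-4)*4*(-1) = -99 - (-4)*(-4) = -99 - 1*16 = -99 - 16 = -115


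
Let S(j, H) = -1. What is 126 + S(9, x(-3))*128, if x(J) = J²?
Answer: -2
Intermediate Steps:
126 + S(9, x(-3))*128 = 126 - 1*128 = 126 - 128 = -2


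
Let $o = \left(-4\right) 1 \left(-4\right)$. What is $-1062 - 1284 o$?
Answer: $-21606$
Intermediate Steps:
$o = 16$ ($o = \left(-4\right) \left(-4\right) = 16$)
$-1062 - 1284 o = -1062 - 20544 = -21606$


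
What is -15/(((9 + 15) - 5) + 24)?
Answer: -15/43 ≈ -0.34884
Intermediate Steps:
-15/(((9 + 15) - 5) + 24) = -15/((24 - 5) + 24) = -15/(19 + 24) = -15/43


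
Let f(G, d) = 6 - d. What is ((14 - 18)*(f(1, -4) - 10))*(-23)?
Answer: 0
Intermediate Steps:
((14 - 18)*(f(1, -4) - 10))*(-23) = ((14 - 18)*((6 - 1*(-4)) - 10))*(-23) = -4*((6 + 4) - 10)*(-23) = -4*(10 - 10)*(-23) = -4*0*(-23) = 0*(-23) = 0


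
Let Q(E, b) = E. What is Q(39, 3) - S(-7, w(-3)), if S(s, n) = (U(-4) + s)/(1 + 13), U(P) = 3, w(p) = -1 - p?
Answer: 275/7 ≈ 39.286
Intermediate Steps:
S(s, n) = 3/14 + s/14 (S(s, n) = (3 + s)/(1 + 13) = (3 + s)/14 = (3 + s)*(1/14) = 3/14 + s/14)
Q(39, 3) - S(-7, w(-3)) = 39 - (3/14 + (1/14)*(-7)) = 39 - (3/14 - 1/2) = 39 - 1*(-2/7) = 39 + 2/7 = 275/7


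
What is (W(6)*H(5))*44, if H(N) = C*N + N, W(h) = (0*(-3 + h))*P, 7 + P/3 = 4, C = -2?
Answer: 0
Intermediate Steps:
P = -9 (P = -21 + 3*4 = -21 + 12 = -9)
W(h) = 0 (W(h) = (0*(-3 + h))*(-9) = 0*(-9) = 0)
H(N) = -N (H(N) = -2*N + N = -N)
(W(6)*H(5))*44 = (0*(-1*5))*44 = (0*(-5))*44 = 0*44 = 0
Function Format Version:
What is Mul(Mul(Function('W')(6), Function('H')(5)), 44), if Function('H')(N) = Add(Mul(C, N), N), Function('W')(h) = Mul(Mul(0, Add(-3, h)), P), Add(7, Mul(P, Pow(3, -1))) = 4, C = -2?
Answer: 0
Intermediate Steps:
P = -9 (P = Add(-21, Mul(3, 4)) = Add(-21, 12) = -9)
Function('W')(h) = 0 (Function('W')(h) = Mul(Mul(0, Add(-3, h)), -9) = Mul(0, -9) = 0)
Function('H')(N) = Mul(-1, N) (Function('H')(N) = Add(Mul(-2, N), N) = Mul(-1, N))
Mul(Mul(Function('W')(6), Function('H')(5)), 44) = Mul(Mul(0, Mul(-1, 5)), 44) = Mul(Mul(0, -5), 44) = Mul(0, 44) = 0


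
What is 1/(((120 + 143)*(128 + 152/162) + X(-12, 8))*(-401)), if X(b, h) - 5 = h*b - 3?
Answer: -81/1098402358 ≈ -7.3743e-8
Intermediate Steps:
X(b, h) = 2 + b*h (X(b, h) = 5 + (h*b - 3) = 5 + (b*h - 3) = 5 + (-3 + b*h) = 2 + b*h)
1/(((120 + 143)*(128 + 152/162) + X(-12, 8))*(-401)) = 1/(((120 + 143)*(128 + 152/162) + (2 - 12*8))*(-401)) = 1/((263*(128 + 152*(1/162)) + (2 - 96))*(-401)) = 1/((263*(128 + 76/81) - 94)*(-401)) = 1/((263*(10444/81) - 94)*(-401)) = 1/((2746772/81 - 94)*(-401)) = 1/((2739158/81)*(-401)) = 1/(-1098402358/81) = -81/1098402358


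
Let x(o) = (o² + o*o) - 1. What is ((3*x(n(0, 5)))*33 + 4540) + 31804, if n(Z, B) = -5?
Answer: 41195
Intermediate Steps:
x(o) = -1 + 2*o² (x(o) = (o² + o²) - 1 = 2*o² - 1 = -1 + 2*o²)
((3*x(n(0, 5)))*33 + 4540) + 31804 = ((3*(-1 + 2*(-5)²))*33 + 4540) + 31804 = ((3*(-1 + 2*25))*33 + 4540) + 31804 = ((3*(-1 + 50))*33 + 4540) + 31804 = ((3*49)*33 + 4540) + 31804 = (147*33 + 4540) + 31804 = (4851 + 4540) + 31804 = 9391 + 31804 = 41195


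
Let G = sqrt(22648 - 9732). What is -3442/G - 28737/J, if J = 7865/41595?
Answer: -239063103/1573 - 1721*sqrt(3229)/3229 ≈ -1.5201e+5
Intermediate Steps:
G = 2*sqrt(3229) (G = sqrt(12916) = 2*sqrt(3229) ≈ 113.65)
J = 1573/8319 (J = 7865*(1/41595) = 1573/8319 ≈ 0.18909)
-3442/G - 28737/J = -3442*sqrt(3229)/6458 - 28737/1573/8319 = -1721*sqrt(3229)/3229 - 28737*8319/1573 = -1721*sqrt(3229)/3229 - 239063103/1573 = -239063103/1573 - 1721*sqrt(3229)/3229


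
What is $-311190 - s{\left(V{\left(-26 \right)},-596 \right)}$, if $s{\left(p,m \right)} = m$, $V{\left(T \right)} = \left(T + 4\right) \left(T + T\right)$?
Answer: $-310594$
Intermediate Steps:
$V{\left(T \right)} = 2 T \left(4 + T\right)$ ($V{\left(T \right)} = \left(4 + T\right) 2 T = 2 T \left(4 + T\right)$)
$-311190 - s{\left(V{\left(-26 \right)},-596 \right)} = -311190 - -596 = -311190 + 596 = -310594$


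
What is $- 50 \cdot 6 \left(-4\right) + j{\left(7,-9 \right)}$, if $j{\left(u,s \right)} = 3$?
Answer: $1203$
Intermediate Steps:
$- 50 \cdot 6 \left(-4\right) + j{\left(7,-9 \right)} = - 50 \cdot 6 \left(-4\right) + 3 = \left(-50\right) \left(-24\right) + 3 = 1200 + 3 = 1203$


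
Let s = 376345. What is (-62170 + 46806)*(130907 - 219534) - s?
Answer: 1361288883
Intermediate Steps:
(-62170 + 46806)*(130907 - 219534) - s = (-62170 + 46806)*(130907 - 219534) - 1*376345 = -15364*(-88627) - 376345 = 1361665228 - 376345 = 1361288883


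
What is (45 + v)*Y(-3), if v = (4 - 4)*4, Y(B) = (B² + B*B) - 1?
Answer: 765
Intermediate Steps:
Y(B) = -1 + 2*B² (Y(B) = (B² + B²) - 1 = 2*B² - 1 = -1 + 2*B²)
v = 0 (v = 0*4 = 0)
(45 + v)*Y(-3) = (45 + 0)*(-1 + 2*(-3)²) = 45*(-1 + 2*9) = 45*(-1 + 18) = 45*17 = 765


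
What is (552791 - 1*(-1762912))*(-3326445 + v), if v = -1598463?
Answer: -11404624230324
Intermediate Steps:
(552791 - 1*(-1762912))*(-3326445 + v) = (552791 - 1*(-1762912))*(-3326445 - 1598463) = (552791 + 1762912)*(-4924908) = 2315703*(-4924908) = -11404624230324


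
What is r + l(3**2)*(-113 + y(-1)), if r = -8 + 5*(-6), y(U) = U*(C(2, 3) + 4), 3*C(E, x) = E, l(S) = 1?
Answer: -467/3 ≈ -155.67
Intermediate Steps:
C(E, x) = E/3
y(U) = 14*U/3 (y(U) = U*((1/3)*2 + 4) = U*(2/3 + 4) = U*(14/3) = 14*U/3)
r = -38 (r = -8 - 30 = -38)
r + l(3**2)*(-113 + y(-1)) = -38 + 1*(-113 + (14/3)*(-1)) = -38 + 1*(-113 - 14/3) = -38 + 1*(-353/3) = -38 - 353/3 = -467/3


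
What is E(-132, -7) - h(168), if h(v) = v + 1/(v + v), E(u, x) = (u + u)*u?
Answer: 11652479/336 ≈ 34680.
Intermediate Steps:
E(u, x) = 2*u² (E(u, x) = (2*u)*u = 2*u²)
h(v) = v + 1/(2*v)
E(-132, -7) - h(168) = 2*(-132)² - (168 + (½)/168) = 2*17424 - (168 + (½)*(1/168)) = 34848 - (168 + 1/336) = 34848 - 1*56449/336 = 34848 - 56449/336 = 11652479/336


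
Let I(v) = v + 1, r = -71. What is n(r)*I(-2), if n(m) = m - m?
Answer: 0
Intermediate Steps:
n(m) = 0
I(v) = 1 + v
n(r)*I(-2) = 0*(1 - 2) = 0*(-1) = 0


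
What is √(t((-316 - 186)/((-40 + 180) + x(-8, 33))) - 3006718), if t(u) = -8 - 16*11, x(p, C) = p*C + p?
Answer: I*√3006902 ≈ 1734.0*I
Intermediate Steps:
x(p, C) = p + C*p (x(p, C) = C*p + p = p + C*p)
t(u) = -184 (t(u) = -8 - 176 = -184)
√(t((-316 - 186)/((-40 + 180) + x(-8, 33))) - 3006718) = √(-184 - 3006718) = √(-3006902) = I*√3006902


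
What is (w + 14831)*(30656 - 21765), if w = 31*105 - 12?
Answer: 160695934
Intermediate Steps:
w = 3243 (w = 3255 - 12 = 3243)
(w + 14831)*(30656 - 21765) = (3243 + 14831)*(30656 - 21765) = 18074*8891 = 160695934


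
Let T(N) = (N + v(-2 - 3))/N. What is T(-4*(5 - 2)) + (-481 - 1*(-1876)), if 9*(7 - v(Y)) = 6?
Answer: 50237/36 ≈ 1395.5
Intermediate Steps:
v(Y) = 19/3 (v(Y) = 7 - ⅑*6 = 7 - ⅔ = 19/3)
T(N) = (19/3 + N)/N (T(N) = (N + 19/3)/N = (19/3 + N)/N)
T(-4*(5 - 2)) + (-481 - 1*(-1876)) = (19/3 - 4*(5 - 2))/((-4*(5 - 2))) + (-481 - 1*(-1876)) = (19/3 - 4*3)/((-4*3)) + (-481 + 1876) = (19/3 - 12)/(-12) + 1395 = -1/12*(-17/3) + 1395 = 17/36 + 1395 = 50237/36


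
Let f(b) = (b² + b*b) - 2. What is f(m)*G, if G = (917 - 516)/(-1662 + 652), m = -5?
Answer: -9624/505 ≈ -19.057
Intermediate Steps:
f(b) = -2 + 2*b² (f(b) = (b² + b²) - 2 = 2*b² - 2 = -2 + 2*b²)
G = -401/1010 (G = 401/(-1010) = 401*(-1/1010) = -401/1010 ≈ -0.39703)
f(m)*G = (-2 + 2*(-5)²)*(-401/1010) = (-2 + 2*25)*(-401/1010) = (-2 + 50)*(-401/1010) = 48*(-401/1010) = -9624/505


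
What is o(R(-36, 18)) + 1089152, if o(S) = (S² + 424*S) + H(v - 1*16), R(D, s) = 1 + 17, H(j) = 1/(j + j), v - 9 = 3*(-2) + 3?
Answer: 21942159/20 ≈ 1.0971e+6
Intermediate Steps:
v = 6 (v = 9 + (3*(-2) + 3) = 9 + (-6 + 3) = 9 - 3 = 6)
H(j) = 1/(2*j)
R(D, s) = 18
o(S) = -1/20 + S² + 424*S (o(S) = (S² + 424*S) + 1/(2*(6 - 1*16)) = (S² + 424*S) + 1/(2*(6 - 16)) = (S² + 424*S) + (½)/(-10) = (S² + 424*S) + (½)*(-⅒) = (S² + 424*S) - 1/20 = -1/20 + S² + 424*S)
o(R(-36, 18)) + 1089152 = (-1/20 + 18² + 424*18) + 1089152 = (-1/20 + 324 + 7632) + 1089152 = 159119/20 + 1089152 = 21942159/20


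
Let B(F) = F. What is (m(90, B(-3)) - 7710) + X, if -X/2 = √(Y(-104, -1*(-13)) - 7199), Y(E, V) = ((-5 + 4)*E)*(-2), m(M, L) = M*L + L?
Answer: -7983 - 6*I*√823 ≈ -7983.0 - 172.13*I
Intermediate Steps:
m(M, L) = L + L*M (m(M, L) = L*M + L = L + L*M)
Y(E, V) = 2*E (Y(E, V) = -E*(-2) = 2*E)
X = -6*I*√823 (X = -2*√(2*(-104) - 7199) = -2*√(-208 - 7199) = -6*I*√823 ≈ -172.13*I)
(m(90, B(-3)) - 7710) + X = (-3*(1 + 90) - 7710) - 6*I*√823 = (-3*91 - 7710) - 6*I*√823 = (-273 - 7710) - 6*I*√823 = -7983 - 6*I*√823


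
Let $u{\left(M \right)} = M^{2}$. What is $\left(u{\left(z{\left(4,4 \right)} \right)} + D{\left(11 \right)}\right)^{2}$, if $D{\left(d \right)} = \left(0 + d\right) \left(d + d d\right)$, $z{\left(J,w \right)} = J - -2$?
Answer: $2214144$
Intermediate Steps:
$z{\left(J,w \right)} = 2 + J$ ($z{\left(J,w \right)} = J + 2 = 2 + J$)
$D{\left(d \right)} = d \left(d + d^{2}\right)$
$\left(u{\left(z{\left(4,4 \right)} \right)} + D{\left(11 \right)}\right)^{2} = \left(\left(2 + 4\right)^{2} + 11^{2} \left(1 + 11\right)\right)^{2} = \left(6^{2} + 121 \cdot 12\right)^{2} = \left(36 + 1452\right)^{2} = 1488^{2} = 2214144$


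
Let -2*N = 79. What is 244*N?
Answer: -9638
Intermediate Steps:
N = -79/2 (N = -½*79 = -79/2 ≈ -39.500)
244*N = 244*(-79/2) = -9638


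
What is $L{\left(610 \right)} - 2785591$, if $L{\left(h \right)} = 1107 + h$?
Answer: $-2783874$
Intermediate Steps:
$L{\left(610 \right)} - 2785591 = \left(1107 + 610\right) - 2785591 = 1717 - 2785591 = -2783874$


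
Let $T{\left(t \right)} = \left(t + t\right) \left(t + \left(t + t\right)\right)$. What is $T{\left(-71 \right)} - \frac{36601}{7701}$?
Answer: $\frac{13699285}{453} \approx 30241.0$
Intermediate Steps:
$T{\left(t \right)} = 6 t^{2}$ ($T{\left(t \right)} = 2 t \left(t + 2 t\right) = 2 t 3 t = 6 t^{2}$)
$T{\left(-71 \right)} - \frac{36601}{7701} = 6 \left(-71\right)^{2} - \frac{36601}{7701} = 6 \cdot 5041 - \frac{2153}{453} = 30246 - \frac{2153}{453} = \frac{13699285}{453}$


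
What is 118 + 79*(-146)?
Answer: -11416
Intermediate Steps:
118 + 79*(-146) = 118 - 11534 = -11416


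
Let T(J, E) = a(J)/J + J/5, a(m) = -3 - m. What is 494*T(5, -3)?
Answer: -1482/5 ≈ -296.40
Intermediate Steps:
T(J, E) = J/5 + (-3 - J)/J (T(J, E) = (-3 - J)/J + J/5 = J/5 + (-3 - J)/J)
494*T(5, -3) = 494*(-1 - 3/5 + (⅕)*5) = 494*(-1 - 3*⅕ + 1) = 494*(-1 - ⅗ + 1) = 494*(-⅗) = -1482/5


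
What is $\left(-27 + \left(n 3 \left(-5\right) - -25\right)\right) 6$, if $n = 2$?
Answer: $-192$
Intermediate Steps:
$\left(-27 + \left(n 3 \left(-5\right) - -25\right)\right) 6 = \left(-27 + \left(2 \cdot 3 \left(-5\right) - -25\right)\right) 6 = \left(-27 + \left(6 \left(-5\right) + 25\right)\right) 6 = \left(-27 + \left(-30 + 25\right)\right) 6 = \left(-27 - 5\right) 6 = \left(-32\right) 6 = -192$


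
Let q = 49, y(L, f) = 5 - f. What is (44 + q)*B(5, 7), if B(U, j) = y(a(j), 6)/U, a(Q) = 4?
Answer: -93/5 ≈ -18.600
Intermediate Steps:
B(U, j) = -1/U (B(U, j) = (5 - 1*6)/U = (5 - 6)/U = -1/U)
(44 + q)*B(5, 7) = (44 + 49)*(-1/5) = 93*(-1*⅕) = 93*(-⅕) = -93/5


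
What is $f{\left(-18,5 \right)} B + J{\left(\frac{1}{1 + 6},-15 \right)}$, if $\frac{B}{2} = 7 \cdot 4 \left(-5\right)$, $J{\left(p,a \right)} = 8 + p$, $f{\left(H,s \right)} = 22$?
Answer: $- \frac{43063}{7} \approx -6151.9$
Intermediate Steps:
$B = -280$ ($B = 2 \cdot 7 \cdot 4 \left(-5\right) = 2 \cdot 28 \left(-5\right) = 2 \left(-140\right) = -280$)
$f{\left(-18,5 \right)} B + J{\left(\frac{1}{1 + 6},-15 \right)} = 22 \left(-280\right) + \left(8 + \frac{1}{1 + 6}\right) = -6160 + \left(8 + \frac{1}{7}\right) = -6160 + \frac{57}{7} = - \frac{43063}{7}$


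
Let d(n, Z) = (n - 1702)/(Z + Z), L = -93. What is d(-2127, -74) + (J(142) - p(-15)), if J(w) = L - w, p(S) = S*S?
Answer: -64251/148 ≈ -434.13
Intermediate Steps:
p(S) = S²
J(w) = -93 - w
d(n, Z) = (-1702 + n)/(2*Z) (d(n, Z) = (-1702 + n)/((2*Z)) = (-1702 + n)*(1/(2*Z)) = (-1702 + n)/(2*Z))
d(-2127, -74) + (J(142) - p(-15)) = (½)*(-1702 - 2127)/(-74) + ((-93 - 1*142) - 1*(-15)²) = (½)*(-1/74)*(-3829) + ((-93 - 142) - 1*225) = 3829/148 + (-235 - 225) = 3829/148 - 460 = -64251/148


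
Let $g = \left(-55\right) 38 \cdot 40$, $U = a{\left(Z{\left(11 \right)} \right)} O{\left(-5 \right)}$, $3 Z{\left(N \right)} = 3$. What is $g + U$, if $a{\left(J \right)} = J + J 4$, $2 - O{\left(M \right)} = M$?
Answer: $-83565$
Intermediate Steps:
$O{\left(M \right)} = 2 - M$
$Z{\left(N \right)} = 1$ ($Z{\left(N \right)} = \frac{1}{3} \cdot 3 = 1$)
$a{\left(J \right)} = 5 J$ ($a{\left(J \right)} = J + 4 J = 5 J$)
$U = 35$ ($U = 5 \cdot 1 \left(2 - -5\right) = 5 \left(2 + 5\right) = 5 \cdot 7 = 35$)
$g = -83600$ ($g = \left(-2090\right) 40 = -83600$)
$g + U = -83600 + 35 = -83565$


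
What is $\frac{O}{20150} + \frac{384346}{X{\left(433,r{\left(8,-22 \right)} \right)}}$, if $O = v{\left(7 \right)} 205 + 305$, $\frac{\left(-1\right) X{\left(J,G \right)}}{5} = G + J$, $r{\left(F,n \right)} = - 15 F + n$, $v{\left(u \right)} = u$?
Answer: $- \frac{154840804}{586365} \approx -264.07$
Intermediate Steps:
$r{\left(F,n \right)} = n - 15 F$
$X{\left(J,G \right)} = - 5 G - 5 J$ ($X{\left(J,G \right)} = - 5 \left(G + J\right) = - 5 G - 5 J$)
$O = 1740$ ($O = 7 \cdot 205 + 305 = 1435 + 305 = 1740$)
$\frac{O}{20150} + \frac{384346}{X{\left(433,r{\left(8,-22 \right)} \right)}} = \frac{1740}{20150} + \frac{384346}{- 5 \left(-22 - 120\right) - 2165} = 1740 \cdot \frac{1}{20150} + \frac{384346}{- 5 \left(-22 - 120\right) - 2165} = \frac{174}{2015} + \frac{384346}{\left(-5\right) \left(-142\right) - 2165} = \frac{174}{2015} + \frac{384346}{710 - 2165} = \frac{174}{2015} + \frac{384346}{-1455} = \frac{174}{2015} + 384346 \left(- \frac{1}{1455}\right) = \frac{174}{2015} - \frac{384346}{1455} = - \frac{154840804}{586365}$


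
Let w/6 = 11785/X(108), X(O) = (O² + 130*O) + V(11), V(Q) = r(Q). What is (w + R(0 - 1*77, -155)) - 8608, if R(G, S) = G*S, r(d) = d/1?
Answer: 17124903/5143 ≈ 3329.8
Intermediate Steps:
r(d) = d (r(d) = d*1 = d)
V(Q) = Q
X(O) = 11 + O² + 130*O (X(O) = (O² + 130*O) + 11 = 11 + O² + 130*O)
w = 14142/5143 (w = 6*(11785/(11 + 108² + 130*108)) = 6*(11785/(11 + 11664 + 14040)) = 6*(11785/25715) = 6*(11785*(1/25715)) = 6*(2357/5143) = 14142/5143 ≈ 2.7498)
(w + R(0 - 1*77, -155)) - 8608 = (14142/5143 + (0 - 1*77)*(-155)) - 8608 = (14142/5143 + (0 - 77)*(-155)) - 8608 = (14142/5143 - 77*(-155)) - 8608 = (14142/5143 + 11935) - 8608 = 61395847/5143 - 8608 = 17124903/5143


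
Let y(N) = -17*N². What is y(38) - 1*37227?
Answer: -61775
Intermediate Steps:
y(38) - 1*37227 = -17*38² - 1*37227 = -17*1444 - 37227 = -24548 - 37227 = -61775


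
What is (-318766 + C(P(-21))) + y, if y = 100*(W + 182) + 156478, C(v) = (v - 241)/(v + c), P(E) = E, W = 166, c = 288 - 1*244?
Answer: -2932486/23 ≈ -1.2750e+5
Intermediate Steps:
c = 44 (c = 288 - 244 = 44)
C(v) = (-241 + v)/(44 + v) (C(v) = (v - 241)/(v + 44) = (-241 + v)/(44 + v))
y = 191278 (y = 100*(166 + 182) + 156478 = 100*348 + 156478 = 34800 + 156478 = 191278)
(-318766 + C(P(-21))) + y = (-318766 + (-241 - 21)/(44 - 21)) + 191278 = (-318766 - 262/23) + 191278 = -7331880/23 + 191278 = -2932486/23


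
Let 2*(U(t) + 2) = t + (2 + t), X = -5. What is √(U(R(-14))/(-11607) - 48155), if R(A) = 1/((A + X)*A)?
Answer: I*√163415365396710/58254 ≈ 219.44*I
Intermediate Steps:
R(A) = 1/(A*(-5 + A)) (R(A) = 1/((A - 5)*A) = 1/((-5 + A)*A) = 1/(A*(-5 + A)))
U(t) = -1 + t (U(t) = -2 + (t + (2 + t))/2 = -2 + (2 + 2*t)/2 = -2 + (1 + t) = -1 + t)
√(U(R(-14))/(-11607) - 48155) = √((-1 + 1/((-14)*(-5 - 14)))/(-11607) - 48155) = √((-1 - 1/14/(-19))*(-1/11607) - 48155) = √((-1 - 1/14*(-1/19))*(-1/11607) - 48155) = √((-1 + 1/266)*(-1/11607) - 48155) = √(-265/266*(-1/11607) - 48155) = √(5/58254 - 48155) = √(-2805221365/58254) = I*√163415365396710/58254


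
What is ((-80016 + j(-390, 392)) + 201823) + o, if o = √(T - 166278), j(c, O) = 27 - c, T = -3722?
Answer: 122224 + 100*I*√17 ≈ 1.2222e+5 + 412.31*I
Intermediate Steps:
o = 100*I*√17 (o = √(-3722 - 166278) = √(-170000) = 100*I*√17 ≈ 412.31*I)
((-80016 + j(-390, 392)) + 201823) + o = ((-80016 + (27 - 1*(-390))) + 201823) + 100*I*√17 = ((-80016 + (27 + 390)) + 201823) + 100*I*√17 = ((-80016 + 417) + 201823) + 100*I*√17 = (-79599 + 201823) + 100*I*√17 = 122224 + 100*I*√17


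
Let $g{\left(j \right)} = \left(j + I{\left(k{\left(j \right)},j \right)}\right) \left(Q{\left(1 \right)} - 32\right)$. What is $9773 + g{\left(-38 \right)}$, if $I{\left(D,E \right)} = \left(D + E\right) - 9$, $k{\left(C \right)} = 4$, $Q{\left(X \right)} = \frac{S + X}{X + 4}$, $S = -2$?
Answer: $\frac{61906}{5} \approx 12381.0$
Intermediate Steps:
$Q{\left(X \right)} = \frac{-2 + X}{4 + X}$ ($Q{\left(X \right)} = \frac{-2 + X}{X + 4} = \frac{-2 + X}{4 + X}$)
$I{\left(D,E \right)} = -9 + D + E$
$g{\left(j \right)} = 161 - \frac{322 j}{5}$ ($g{\left(j \right)} = \left(j + \left(-9 + 4 + j\right)\right) \left(\frac{-2 + 1}{4 + 1} - 32\right) = \left(j + \left(-5 + j\right)\right) \left(\frac{1}{5} \left(-1\right) - 32\right) = \left(-5 + 2 j\right) \left(\frac{1}{5} \left(-1\right) - 32\right) = \left(-5 + 2 j\right) \left(- \frac{1}{5} - 32\right) = \left(-5 + 2 j\right) \left(- \frac{161}{5}\right) = 161 - \frac{322 j}{5}$)
$9773 + g{\left(-38 \right)} = 9773 + \left(161 - - \frac{12236}{5}\right) = 9773 + \left(161 + \frac{12236}{5}\right) = 9773 + \frac{13041}{5} = \frac{61906}{5}$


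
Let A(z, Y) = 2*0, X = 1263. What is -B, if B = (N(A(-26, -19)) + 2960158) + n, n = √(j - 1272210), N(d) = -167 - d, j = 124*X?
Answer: -2959991 - I*√1115598 ≈ -2.96e+6 - 1056.2*I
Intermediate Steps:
j = 156612 (j = 124*1263 = 156612)
A(z, Y) = 0
n = I*√1115598 (n = √(156612 - 1272210) = √(-1115598) = I*√1115598 ≈ 1056.2*I)
B = 2959991 + I*√1115598 (B = ((-167 - 1*0) + 2960158) + I*√1115598 = ((-167 + 0) + 2960158) + I*√1115598 = (-167 + 2960158) + I*√1115598 = 2959991 + I*√1115598 ≈ 2.96e+6 + 1056.2*I)
-B = -(2959991 + I*√1115598) = -2959991 - I*√1115598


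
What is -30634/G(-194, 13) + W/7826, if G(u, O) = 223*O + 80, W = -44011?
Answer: -370850453/23313654 ≈ -15.907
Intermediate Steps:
G(u, O) = 80 + 223*O
-30634/G(-194, 13) + W/7826 = -30634/(80 + 223*13) - 44011/7826 = -30634/(80 + 2899) - 44011*1/7826 = -30634/2979 - 44011/7826 = -370850453/23313654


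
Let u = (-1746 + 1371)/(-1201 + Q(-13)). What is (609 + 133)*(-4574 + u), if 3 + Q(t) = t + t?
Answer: -139140953/41 ≈ -3.3937e+6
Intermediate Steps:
Q(t) = -3 + 2*t (Q(t) = -3 + (t + t) = -3 + 2*t)
u = 25/82 (u = (-1746 + 1371)/(-1201 + (-3 + 2*(-13))) = -375/(-1201 + (-3 - 26)) = -375/(-1201 - 29) = -375/(-1230) = -375*(-1/1230) = 25/82 ≈ 0.30488)
(609 + 133)*(-4574 + u) = (609 + 133)*(-4574 + 25/82) = 742*(-375043/82) = -139140953/41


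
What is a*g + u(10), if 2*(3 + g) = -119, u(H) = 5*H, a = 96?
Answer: -5950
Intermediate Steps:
g = -125/2 (g = -3 + (1/2)*(-119) = -3 - 119/2 = -125/2 ≈ -62.500)
a*g + u(10) = 96*(-125/2) + 5*10 = -6000 + 50 = -5950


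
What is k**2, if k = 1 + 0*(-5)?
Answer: 1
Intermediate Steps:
k = 1 (k = 1 + 0 = 1)
k**2 = 1**2 = 1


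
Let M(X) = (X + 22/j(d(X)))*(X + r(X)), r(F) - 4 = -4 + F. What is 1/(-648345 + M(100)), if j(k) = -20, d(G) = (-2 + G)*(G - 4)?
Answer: -1/628565 ≈ -1.5909e-6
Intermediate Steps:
d(G) = (-4 + G)*(-2 + G) (d(G) = (-2 + G)*(-4 + G) = (-4 + G)*(-2 + G))
r(F) = F (r(F) = 4 + (-4 + F) = F)
M(X) = 2*X*(-11/10 + X) (M(X) = (X + 22/(-20))*(X + X) = (X + 22*(-1/20))*(2*X) = (X - 11/10)*(2*X) = (-11/10 + X)*(2*X) = 2*X*(-11/10 + X))
1/(-648345 + M(100)) = 1/(-648345 + (1/5)*100*(-11 + 10*100)) = 1/(-648345 + (1/5)*100*(-11 + 1000)) = 1/(-648345 + (1/5)*100*989) = 1/(-648345 + 19780) = 1/(-628565) = -1/628565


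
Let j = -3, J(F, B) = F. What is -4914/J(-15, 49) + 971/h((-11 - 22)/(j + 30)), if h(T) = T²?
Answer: 591453/605 ≈ 977.61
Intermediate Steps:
-4914/J(-15, 49) + 971/h((-11 - 22)/(j + 30)) = -4914/(-15) + 971/(((-11 - 22)/(-3 + 30))²) = -4914*(-1/15) + 971/((-33/27)²) = 1638/5 + 971/((-33*1/27)²) = 1638/5 + 971/((-11/9)²) = 1638/5 + 971/(121/81) = 1638/5 + 971*(81/121) = 1638/5 + 78651/121 = 591453/605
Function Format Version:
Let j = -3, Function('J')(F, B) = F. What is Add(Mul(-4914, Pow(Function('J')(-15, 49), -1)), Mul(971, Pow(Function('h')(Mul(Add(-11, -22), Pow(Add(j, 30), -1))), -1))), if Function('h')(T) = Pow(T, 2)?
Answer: Rational(591453, 605) ≈ 977.61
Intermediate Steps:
Add(Mul(-4914, Pow(Function('J')(-15, 49), -1)), Mul(971, Pow(Function('h')(Mul(Add(-11, -22), Pow(Add(j, 30), -1))), -1))) = Add(Mul(-4914, Pow(-15, -1)), Mul(971, Pow(Pow(Mul(Add(-11, -22), Pow(Add(-3, 30), -1)), 2), -1))) = Add(Mul(-4914, Rational(-1, 15)), Mul(971, Pow(Pow(Mul(-33, Pow(27, -1)), 2), -1))) = Add(Rational(1638, 5), Mul(971, Pow(Pow(Mul(-33, Rational(1, 27)), 2), -1))) = Add(Rational(1638, 5), Mul(971, Pow(Pow(Rational(-11, 9), 2), -1))) = Add(Rational(1638, 5), Mul(971, Pow(Rational(121, 81), -1))) = Add(Rational(1638, 5), Mul(971, Rational(81, 121))) = Add(Rational(1638, 5), Rational(78651, 121)) = Rational(591453, 605)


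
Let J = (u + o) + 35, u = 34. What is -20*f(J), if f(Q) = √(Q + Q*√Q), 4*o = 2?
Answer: -10*√(278 + 139*√278) ≈ -509.47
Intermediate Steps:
o = ½ (o = (¼)*2 = ½ ≈ 0.50000)
J = 139/2 (J = (34 + ½) + 35 = 69/2 + 35 = 139/2 ≈ 69.500)
f(Q) = √(Q + Q^(3/2))
-20*f(J) = -20*√(139/2 + (139/2)^(3/2)) = -20*√(139/2 + 139*√278/4)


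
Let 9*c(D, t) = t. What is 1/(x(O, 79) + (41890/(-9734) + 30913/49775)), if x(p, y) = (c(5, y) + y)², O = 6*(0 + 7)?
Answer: 19622648925/151119039904376 ≈ 0.00012985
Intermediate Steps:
c(D, t) = t/9
O = 42 (O = 6*7 = 42)
x(p, y) = 100*y²/81 (x(p, y) = (y/9 + y)² = (10*y/9)² = 100*y²/81)
1/(x(O, 79) + (41890/(-9734) + 30913/49775)) = 1/((100/81)*79² + (41890/(-9734) + 30913/49775)) = 1/((100/81)*6241 + (41890*(-1/9734) + 30913*(1/49775))) = 1/(624100/81 + (-20945/4867 + 30913/49775)) = 1/(624100/81 - 892083804/242254925) = 1/(151119039904376/19622648925) = 19622648925/151119039904376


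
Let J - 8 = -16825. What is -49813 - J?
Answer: -32996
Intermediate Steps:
J = -16817 (J = 8 - 16825 = -16817)
-49813 - J = -49813 - 1*(-16817) = -49813 + 16817 = -32996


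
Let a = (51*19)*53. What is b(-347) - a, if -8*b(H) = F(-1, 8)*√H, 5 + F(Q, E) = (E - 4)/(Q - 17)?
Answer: -51357 + 47*I*√347/72 ≈ -51357.0 + 12.16*I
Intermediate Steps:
F(Q, E) = -5 + (-4 + E)/(-17 + Q) (F(Q, E) = -5 + (E - 4)/(Q - 17) = -5 + (-4 + E)/(-17 + Q))
a = 51357 (a = 969*53 = 51357)
b(H) = 47*√H/72 (b(H) = -(81 + 8 - 5*(-1))/(-17 - 1)*√H/8 = -(81 + 8 + 5)/(-18)*√H/8 = -(-1/18*94)*√H/8 = -(-47)*√H/72 = 47*√H/72)
b(-347) - a = 47*√(-347)/72 - 1*51357 = 47*(I*√347)/72 - 51357 = 47*I*√347/72 - 51357 = -51357 + 47*I*√347/72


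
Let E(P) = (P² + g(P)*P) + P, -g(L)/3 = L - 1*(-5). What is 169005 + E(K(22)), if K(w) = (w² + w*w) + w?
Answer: -1805055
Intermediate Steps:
g(L) = -15 - 3*L (g(L) = -3*(L - 1*(-5)) = -3*(L + 5) = -3*(5 + L) = -15 - 3*L)
K(w) = w + 2*w² (K(w) = (w² + w²) + w = 2*w² + w = w + 2*w²)
E(P) = P + P² + P*(-15 - 3*P) (E(P) = (P² + (-15 - 3*P)*P) + P = (P² + P*(-15 - 3*P)) + P = P + P² + P*(-15 - 3*P))
169005 + E(K(22)) = 169005 + 2*(22*(1 + 2*22))*(-7 - 22*(1 + 2*22)) = 169005 + 2*(22*(1 + 44))*(-7 - 22*(1 + 44)) = 169005 + 2*(22*45)*(-7 - 22*45) = 169005 + 2*990*(-7 - 1*990) = 169005 + 2*990*(-7 - 990) = 169005 + 2*990*(-997) = 169005 - 1974060 = -1805055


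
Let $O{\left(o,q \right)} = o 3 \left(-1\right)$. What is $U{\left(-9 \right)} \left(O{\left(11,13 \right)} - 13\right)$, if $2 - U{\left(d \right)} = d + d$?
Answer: $-920$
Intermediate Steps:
$O{\left(o,q \right)} = - 3 o$ ($O{\left(o,q \right)} = 3 o \left(-1\right) = - 3 o$)
$U{\left(d \right)} = 2 - 2 d$ ($U{\left(d \right)} = 2 - \left(d + d\right) = 2 - 2 d$)
$U{\left(-9 \right)} \left(O{\left(11,13 \right)} - 13\right) = \left(2 - -18\right) \left(\left(-3\right) 11 - 13\right) = \left(2 + 18\right) \left(-33 - 13\right) = 20 \left(-46\right) = -920$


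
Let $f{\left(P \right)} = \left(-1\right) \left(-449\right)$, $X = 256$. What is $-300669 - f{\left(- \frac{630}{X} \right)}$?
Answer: $-301118$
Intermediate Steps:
$f{\left(P \right)} = 449$
$-300669 - f{\left(- \frac{630}{X} \right)} = -300669 - 449 = -301118$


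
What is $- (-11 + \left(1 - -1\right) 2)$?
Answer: $7$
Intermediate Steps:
$- (-11 + \left(1 - -1\right) 2) = - (-11 + \left(1 + 1\right) 2) = - (-11 + 2 \cdot 2) = - (-11 + 4) = \left(-1\right) \left(-7\right) = 7$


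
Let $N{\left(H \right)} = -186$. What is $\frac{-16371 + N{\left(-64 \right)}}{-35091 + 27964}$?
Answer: $\frac{16557}{7127} \approx 2.3231$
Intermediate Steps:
$\frac{-16371 + N{\left(-64 \right)}}{-35091 + 27964} = \frac{-16371 - 186}{-35091 + 27964} = - \frac{16557}{-7127} = \left(-16557\right) \left(- \frac{1}{7127}\right) = \frac{16557}{7127}$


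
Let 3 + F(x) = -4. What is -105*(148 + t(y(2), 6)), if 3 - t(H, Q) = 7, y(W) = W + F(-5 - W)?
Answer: -15120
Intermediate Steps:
F(x) = -7 (F(x) = -3 - 4 = -7)
y(W) = -7 + W (y(W) = W - 7 = -7 + W)
t(H, Q) = -4 (t(H, Q) = 3 - 1*7 = 3 - 7 = -4)
-105*(148 + t(y(2), 6)) = -105*(148 - 4) = -105*144 = -15120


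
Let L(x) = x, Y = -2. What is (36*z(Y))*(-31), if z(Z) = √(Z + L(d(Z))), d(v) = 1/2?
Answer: -558*I*√6 ≈ -1366.8*I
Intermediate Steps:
d(v) = ½
z(Z) = √(½ + Z) (z(Z) = √(Z + ½) = √(½ + Z))
(36*z(Y))*(-31) = (36*(√(2 + 4*(-2))/2))*(-31) = (36*(√(2 - 8)/2))*(-31) = (36*(√(-6)/2))*(-31) = (36*((I*√6)/2))*(-31) = (36*(I*√6/2))*(-31) = (18*I*√6)*(-31) = -558*I*√6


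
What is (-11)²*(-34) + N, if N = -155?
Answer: -4269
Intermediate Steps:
(-11)²*(-34) + N = (-11)²*(-34) - 155 = 121*(-34) - 155 = -4114 - 155 = -4269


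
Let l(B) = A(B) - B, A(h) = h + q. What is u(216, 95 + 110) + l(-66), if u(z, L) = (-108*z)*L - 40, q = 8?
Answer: -4782272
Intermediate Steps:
u(z, L) = -40 - 108*L*z (u(z, L) = -108*L*z - 40 = -40 - 108*L*z)
A(h) = 8 + h (A(h) = h + 8 = 8 + h)
l(B) = 8 (l(B) = (8 + B) - B = 8)
u(216, 95 + 110) + l(-66) = (-40 - 108*(95 + 110)*216) + 8 = (-40 - 108*205*216) + 8 = (-40 - 4782240) + 8 = -4782280 + 8 = -4782272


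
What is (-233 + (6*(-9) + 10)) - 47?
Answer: -324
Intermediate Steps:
(-233 + (6*(-9) + 10)) - 47 = (-233 + (-54 + 10)) - 47 = (-233 - 44) - 47 = -277 - 47 = -324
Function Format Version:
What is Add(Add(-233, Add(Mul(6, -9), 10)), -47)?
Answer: -324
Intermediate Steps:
Add(Add(-233, Add(Mul(6, -9), 10)), -47) = Add(Add(-233, Add(-54, 10)), -47) = Add(Add(-233, -44), -47) = Add(-277, -47) = -324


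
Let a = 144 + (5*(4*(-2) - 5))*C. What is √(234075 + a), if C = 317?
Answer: 29*√254 ≈ 462.18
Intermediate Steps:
a = -20461 (a = 144 + (5*(4*(-2) - 5))*317 = 144 + (5*(-8 - 5))*317 = 144 + (5*(-13))*317 = 144 - 65*317 = 144 - 20605 = -20461)
√(234075 + a) = √(234075 - 20461) = √213614 = 29*√254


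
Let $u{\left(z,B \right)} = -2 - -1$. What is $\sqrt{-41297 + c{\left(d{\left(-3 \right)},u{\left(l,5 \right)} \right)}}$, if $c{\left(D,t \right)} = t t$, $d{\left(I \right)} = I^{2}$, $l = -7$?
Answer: $4 i \sqrt{2581} \approx 203.21 i$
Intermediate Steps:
$u{\left(z,B \right)} = -1$ ($u{\left(z,B \right)} = -2 + 1 = -1$)
$c{\left(D,t \right)} = t^{2}$
$\sqrt{-41297 + c{\left(d{\left(-3 \right)},u{\left(l,5 \right)} \right)}} = \sqrt{-41297 + \left(-1\right)^{2}} = \sqrt{-41297 + 1} = \sqrt{-41296} = 4 i \sqrt{2581}$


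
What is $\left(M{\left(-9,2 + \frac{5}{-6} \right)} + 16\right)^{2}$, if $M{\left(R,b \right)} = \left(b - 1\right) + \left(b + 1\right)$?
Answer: $\frac{3025}{9} \approx 336.11$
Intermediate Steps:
$M{\left(R,b \right)} = 2 b$ ($M{\left(R,b \right)} = \left(-1 + b\right) + \left(1 + b\right) = 2 b$)
$\left(M{\left(-9,2 + \frac{5}{-6} \right)} + 16\right)^{2} = \left(2 \left(2 + \frac{5}{-6}\right) + 16\right)^{2} = \left(2 \left(2 + 5 \left(- \frac{1}{6}\right)\right) + 16\right)^{2} = \left(2 \left(2 - \frac{5}{6}\right) + 16\right)^{2} = \left(2 \cdot \frac{7}{6} + 16\right)^{2} = \left(\frac{7}{3} + 16\right)^{2} = \left(\frac{55}{3}\right)^{2} = \frac{3025}{9}$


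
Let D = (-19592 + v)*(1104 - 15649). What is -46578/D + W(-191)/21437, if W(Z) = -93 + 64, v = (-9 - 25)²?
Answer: -4387444783/2874183138970 ≈ -0.0015265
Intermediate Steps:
v = 1156 (v = (-34)² = 1156)
W(Z) = -29
D = 268151620 (D = (-19592 + 1156)*(1104 - 15649) = -18436*(-14545) = 268151620)
-46578/D + W(-191)/21437 = -46578/268151620 - 29/21437 = -46578*1/268151620 - 29*1/21437 = -23289/134075810 - 29/21437 = -4387444783/2874183138970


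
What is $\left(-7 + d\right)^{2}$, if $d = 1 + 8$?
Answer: $4$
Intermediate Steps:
$d = 9$
$\left(-7 + d\right)^{2} = \left(-7 + 9\right)^{2} = 2^{2} = 4$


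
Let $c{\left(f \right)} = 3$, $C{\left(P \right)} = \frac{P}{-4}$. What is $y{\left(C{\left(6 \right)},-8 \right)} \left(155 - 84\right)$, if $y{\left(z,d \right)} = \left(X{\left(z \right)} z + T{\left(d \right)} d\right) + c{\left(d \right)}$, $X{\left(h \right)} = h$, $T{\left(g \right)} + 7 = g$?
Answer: $\frac{35571}{4} \approx 8892.8$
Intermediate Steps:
$T{\left(g \right)} = -7 + g$
$C{\left(P \right)} = - \frac{P}{4}$ ($C{\left(P \right)} = P \left(- \frac{1}{4}\right) = - \frac{P}{4}$)
$y{\left(z,d \right)} = 3 + z^{2} + d \left(-7 + d\right)$ ($y{\left(z,d \right)} = \left(z z + \left(-7 + d\right) d\right) + 3 = \left(z^{2} + d \left(-7 + d\right)\right) + 3 = 3 + z^{2} + d \left(-7 + d\right)$)
$y{\left(C{\left(6 \right)},-8 \right)} \left(155 - 84\right) = \left(3 + \left(\left(- \frac{1}{4}\right) 6\right)^{2} - 8 \left(-7 - 8\right)\right) \left(155 - 84\right) = \left(3 + \left(- \frac{3}{2}\right)^{2} - -120\right) 71 = \left(3 + \frac{9}{4} + 120\right) 71 = \frac{501}{4} \cdot 71 = \frac{35571}{4}$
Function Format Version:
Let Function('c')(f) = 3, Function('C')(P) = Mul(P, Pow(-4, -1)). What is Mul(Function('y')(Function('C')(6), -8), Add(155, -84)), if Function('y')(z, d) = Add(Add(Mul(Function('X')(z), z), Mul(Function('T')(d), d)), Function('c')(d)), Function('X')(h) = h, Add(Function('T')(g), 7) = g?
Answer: Rational(35571, 4) ≈ 8892.8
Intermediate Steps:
Function('T')(g) = Add(-7, g)
Function('C')(P) = Mul(Rational(-1, 4), P) (Function('C')(P) = Mul(P, Rational(-1, 4)) = Mul(Rational(-1, 4), P))
Function('y')(z, d) = Add(3, Pow(z, 2), Mul(d, Add(-7, d))) (Function('y')(z, d) = Add(Add(Mul(z, z), Mul(Add(-7, d), d)), 3) = Add(Add(Pow(z, 2), Mul(d, Add(-7, d))), 3) = Add(3, Pow(z, 2), Mul(d, Add(-7, d))))
Mul(Function('y')(Function('C')(6), -8), Add(155, -84)) = Mul(Add(3, Pow(Mul(Rational(-1, 4), 6), 2), Mul(-8, Add(-7, -8))), Add(155, -84)) = Mul(Add(3, Pow(Rational(-3, 2), 2), Mul(-8, -15)), 71) = Mul(Add(3, Rational(9, 4), 120), 71) = Mul(Rational(501, 4), 71) = Rational(35571, 4)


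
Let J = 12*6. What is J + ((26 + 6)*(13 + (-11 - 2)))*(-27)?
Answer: 72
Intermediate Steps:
J = 72
J + ((26 + 6)*(13 + (-11 - 2)))*(-27) = 72 + ((26 + 6)*(13 + (-11 - 2)))*(-27) = 72 + (32*(13 - 13))*(-27) = 72 + (32*0)*(-27) = 72 + 0*(-27) = 72 + 0 = 72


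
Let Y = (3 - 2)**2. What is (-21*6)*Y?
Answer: -126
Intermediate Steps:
Y = 1 (Y = 1**2 = 1)
(-21*6)*Y = -21*6*1 = -126*1 = -126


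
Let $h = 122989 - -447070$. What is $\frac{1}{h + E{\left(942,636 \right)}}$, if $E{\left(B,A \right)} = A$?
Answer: $\frac{1}{570695} \approx 1.7522 \cdot 10^{-6}$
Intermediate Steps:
$h = 570059$ ($h = 122989 + 447070 = 570059$)
$\frac{1}{h + E{\left(942,636 \right)}} = \frac{1}{570059 + 636} = \frac{1}{570695}$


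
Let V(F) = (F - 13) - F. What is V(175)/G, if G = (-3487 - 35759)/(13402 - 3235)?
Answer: 44057/13082 ≈ 3.3678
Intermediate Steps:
V(F) = -13 (V(F) = (-13 + F) - F = -13)
G = -13082/3389 (G = -39246/10167 = -39246*1/10167 = -13082/3389 ≈ -3.8601)
V(175)/G = -13/(-13082/3389) = -13*(-3389/13082) = 44057/13082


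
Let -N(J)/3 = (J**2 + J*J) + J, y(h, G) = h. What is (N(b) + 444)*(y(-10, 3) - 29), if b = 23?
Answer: 109161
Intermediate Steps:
N(J) = -6*J**2 - 3*J (N(J) = -3*((J**2 + J*J) + J) = -3*((J**2 + J**2) + J) = -3*(2*J**2 + J) = -3*(J + 2*J**2) = -6*J**2 - 3*J)
(N(b) + 444)*(y(-10, 3) - 29) = (-3*23*(1 + 2*23) + 444)*(-10 - 29) = (-3*23*(1 + 46) + 444)*(-39) = (-3*23*47 + 444)*(-39) = (-3243 + 444)*(-39) = -2799*(-39) = 109161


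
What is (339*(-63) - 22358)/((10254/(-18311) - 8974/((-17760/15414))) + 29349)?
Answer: -1184688740200/1006423724833 ≈ -1.1771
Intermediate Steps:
(339*(-63) - 22358)/((10254/(-18311) - 8974/((-17760/15414))) + 29349) = (-21357 - 22358)/((10254*(-1/18311) - 8974/((-17760*1/15414))) + 29349) = -43715/((-10254/18311 - 8974/(-2960/2569)) + 29349) = -43715/((-10254/18311 - 8974*(-2569/2960)) + 29349) = -43715/((-10254/18311 + 11527103/1480) + 29349) = -43715/(211057607113/27100280 + 29349) = -43715/1006423724833/27100280 = -43715*27100280/1006423724833 = -1184688740200/1006423724833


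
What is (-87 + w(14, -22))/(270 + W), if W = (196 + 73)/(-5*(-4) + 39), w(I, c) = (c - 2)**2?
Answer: 28851/16199 ≈ 1.7810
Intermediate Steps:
w(I, c) = (-2 + c)**2
W = 269/59 (W = 269/(20 + 39) = 269/59 ≈ 4.5593)
(-87 + w(14, -22))/(270 + W) = (-87 + (-2 - 22)**2)/(270 + 269/59) = (-87 + (-24)**2)/(16199/59) = (-87 + 576)*(59/16199) = 489*(59/16199) = 28851/16199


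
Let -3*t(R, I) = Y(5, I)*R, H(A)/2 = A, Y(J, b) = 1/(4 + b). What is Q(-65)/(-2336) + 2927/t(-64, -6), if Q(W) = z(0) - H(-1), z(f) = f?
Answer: -641015/2336 ≈ -274.41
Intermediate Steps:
H(A) = 2*A
Q(W) = 2 (Q(W) = 0 - 2*(-1) = 0 - 1*(-2) = 0 + 2 = 2)
t(R, I) = -R/(3*(4 + I))
Q(-65)/(-2336) + 2927/t(-64, -6) = 2/(-2336) + 2927/((-1*(-64)/(12 + 3*(-6)))) = 2*(-1/2336) + 2927/((-1*(-64)/(12 - 18))) = -1/1168 + 2927/((-1*(-64)/(-6))) = -1/1168 + 2927/((-1*(-64)*(-1/6))) = -1/1168 + 2927/(-32/3) = -1/1168 + 2927*(-3/32) = -1/1168 - 8781/32 = -641015/2336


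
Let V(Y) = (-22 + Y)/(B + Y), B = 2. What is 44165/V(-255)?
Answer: 11173745/277 ≈ 40338.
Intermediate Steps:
V(Y) = (-22 + Y)/(2 + Y)
44165/V(-255) = 44165/(((-22 - 255)/(2 - 255))) = 44165/((-277/(-253))) = 44165/((-1/253*(-277))) = 44165/(277/253) = 44165*(253/277) = 11173745/277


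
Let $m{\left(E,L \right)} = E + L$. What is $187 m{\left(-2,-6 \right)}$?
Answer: $-1496$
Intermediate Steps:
$187 m{\left(-2,-6 \right)} = 187 \left(-2 - 6\right) = 187 \left(-8\right) = -1496$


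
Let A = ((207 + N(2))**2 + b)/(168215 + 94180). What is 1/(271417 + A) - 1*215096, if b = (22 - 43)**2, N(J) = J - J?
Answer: -340418132944113/1582633489 ≈ -2.1510e+5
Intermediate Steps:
N(J) = 0
b = 441 (b = (-21)**2 = 441)
A = 962/5831 (A = ((207 + 0)**2 + 441)/(168215 + 94180) = (207**2 + 441)/262395 = (42849 + 441)*(1/262395) = 43290*(1/262395) = 962/5831 ≈ 0.16498)
1/(271417 + A) - 1*215096 = 1/(271417 + 962/5831) - 1*215096 = 1/(1582633489/5831) - 215096 = 5831/1582633489 - 215096 = -340418132944113/1582633489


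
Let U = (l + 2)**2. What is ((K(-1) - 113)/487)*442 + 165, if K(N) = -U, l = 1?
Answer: 26431/487 ≈ 54.273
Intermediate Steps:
U = 9 (U = (1 + 2)**2 = 3**2 = 9)
K(N) = -9 (K(N) = -1*9 = -9)
((K(-1) - 113)/487)*442 + 165 = ((-9 - 113)/487)*442 + 165 = -122*1/487*442 + 165 = -122/487*442 + 165 = -53924/487 + 165 = 26431/487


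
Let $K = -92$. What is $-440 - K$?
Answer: $-348$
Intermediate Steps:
$-440 - K = -440 - -92 = -440 + 92 = -348$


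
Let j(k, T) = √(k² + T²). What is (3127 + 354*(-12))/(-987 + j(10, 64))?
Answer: 1106427/969973 + 2242*√1049/969973 ≈ 1.2155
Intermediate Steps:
j(k, T) = √(T² + k²)
(3127 + 354*(-12))/(-987 + j(10, 64)) = (3127 + 354*(-12))/(-987 + √(64² + 10²)) = (3127 - 4248)/(-987 + √(4096 + 100)) = -1121/(-987 + √4196) = -1121/(-987 + 2*√1049)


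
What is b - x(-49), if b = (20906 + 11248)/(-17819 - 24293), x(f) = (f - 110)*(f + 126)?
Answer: 257772531/21056 ≈ 12242.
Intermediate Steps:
x(f) = (-110 + f)*(126 + f)
b = -16077/21056 (b = 32154/(-42112) = 32154*(-1/42112) = -16077/21056 ≈ -0.76354)
b - x(-49) = -16077/21056 - (-13860 + (-49)² + 16*(-49)) = -16077/21056 - (-13860 + 2401 - 784) = -16077/21056 - 1*(-12243) = -16077/21056 + 12243 = 257772531/21056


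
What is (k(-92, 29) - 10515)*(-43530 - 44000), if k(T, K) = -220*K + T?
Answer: 1486872110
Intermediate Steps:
k(T, K) = T - 220*K
(k(-92, 29) - 10515)*(-43530 - 44000) = ((-92 - 220*29) - 10515)*(-43530 - 44000) = ((-92 - 6380) - 10515)*(-87530) = (-6472 - 10515)*(-87530) = -16987*(-87530) = 1486872110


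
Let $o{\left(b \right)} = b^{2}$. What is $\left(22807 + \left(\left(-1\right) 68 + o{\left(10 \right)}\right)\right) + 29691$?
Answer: $52530$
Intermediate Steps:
$\left(22807 + \left(\left(-1\right) 68 + o{\left(10 \right)}\right)\right) + 29691 = \left(22807 + \left(\left(-1\right) 68 + 10^{2}\right)\right) + 29691 = \left(22807 + \left(-68 + 100\right)\right) + 29691 = \left(22807 + 32\right) + 29691 = 22839 + 29691 = 52530$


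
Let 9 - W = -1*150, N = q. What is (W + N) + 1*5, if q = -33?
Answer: 131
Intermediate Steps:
N = -33
W = 159 (W = 9 - (-1)*150 = 9 - 1*(-150) = 9 + 150 = 159)
(W + N) + 1*5 = (159 - 33) + 1*5 = 126 + 5 = 131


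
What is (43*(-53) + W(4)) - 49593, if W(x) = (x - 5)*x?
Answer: -51876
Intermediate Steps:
W(x) = x*(-5 + x) (W(x) = (-5 + x)*x = x*(-5 + x))
(43*(-53) + W(4)) - 49593 = (43*(-53) + 4*(-5 + 4)) - 49593 = (-2279 + 4*(-1)) - 49593 = (-2279 - 4) - 49593 = -2283 - 49593 = -51876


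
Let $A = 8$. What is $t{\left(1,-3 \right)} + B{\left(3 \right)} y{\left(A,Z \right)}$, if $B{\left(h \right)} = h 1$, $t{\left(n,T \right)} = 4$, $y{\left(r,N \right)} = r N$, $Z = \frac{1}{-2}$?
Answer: $-8$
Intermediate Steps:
$Z = - \frac{1}{2} \approx -0.5$
$y{\left(r,N \right)} = N r$
$B{\left(h \right)} = h$
$t{\left(1,-3 \right)} + B{\left(3 \right)} y{\left(A,Z \right)} = 4 + 3 \left(\left(- \frac{1}{2}\right) 8\right) = 4 + 3 \left(-4\right) = 4 - 12 = -8$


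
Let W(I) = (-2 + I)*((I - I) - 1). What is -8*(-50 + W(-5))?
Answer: 344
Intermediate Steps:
W(I) = 2 - I (W(I) = (-2 + I)*(0 - 1) = (-2 + I)*(-1) = 2 - I)
-8*(-50 + W(-5)) = -8*(-50 + (2 - 1*(-5))) = -8*(-50 + (2 + 5)) = -8*(-50 + 7) = -8*(-43) = 344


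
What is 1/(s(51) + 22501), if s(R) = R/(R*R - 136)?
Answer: 145/3262648 ≈ 4.4442e-5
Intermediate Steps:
s(R) = R/(-136 + R**2) (s(R) = R/(R**2 - 136) = R/(-136 + R**2))
1/(s(51) + 22501) = 1/(51/(-136 + 51**2) + 22501) = 1/(51/(-136 + 2601) + 22501) = 1/(51/2465 + 22501) = 1/(51*(1/2465) + 22501) = 1/(3/145 + 22501) = 1/(3262648/145) = 145/3262648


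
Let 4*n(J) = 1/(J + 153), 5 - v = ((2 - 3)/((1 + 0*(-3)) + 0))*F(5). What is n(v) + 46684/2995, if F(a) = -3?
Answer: 1157883/74276 ≈ 15.589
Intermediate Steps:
v = 2 (v = 5 - (2 - 3)/((1 + 0*(-3)) + 0)*(-3) = 5 - (-1/((1 + 0) + 0))*(-3) = 5 - (-1/(1 + 0))*(-3) = 5 - (-1/1)*(-3) = 5 - (-1*1)*(-3) = 5 - (-1)*(-3) = 5 - 1*3 = 5 - 3 = 2)
n(J) = 1/(4*(153 + J)) (n(J) = 1/(4*(J + 153)) = 1/(4*(153 + J)))
n(v) + 46684/2995 = 1/(4*(153 + 2)) + 46684/2995 = (1/4)/155 + 46684*(1/2995) = (1/4)*(1/155) + 46684/2995 = 1/620 + 46684/2995 = 1157883/74276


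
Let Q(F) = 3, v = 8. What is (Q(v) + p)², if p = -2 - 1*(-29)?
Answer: 900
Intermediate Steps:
p = 27 (p = -2 + 29 = 27)
(Q(v) + p)² = (3 + 27)² = 30² = 900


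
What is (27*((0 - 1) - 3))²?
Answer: 11664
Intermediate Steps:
(27*((0 - 1) - 3))² = (27*(-1 - 3))² = (27*(-4))² = (-108)² = 11664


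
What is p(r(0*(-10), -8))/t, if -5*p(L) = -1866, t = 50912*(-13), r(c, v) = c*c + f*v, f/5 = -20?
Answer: -933/1654640 ≈ -0.00056387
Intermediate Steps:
f = -100 (f = 5*(-20) = -100)
r(c, v) = c² - 100*v (r(c, v) = c*c - 100*v = c² - 100*v)
t = -661856
p(L) = 1866/5 (p(L) = -⅕*(-1866) = 1866/5)
p(r(0*(-10), -8))/t = (1866/5)/(-661856) = (1866/5)*(-1/661856) = -933/1654640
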